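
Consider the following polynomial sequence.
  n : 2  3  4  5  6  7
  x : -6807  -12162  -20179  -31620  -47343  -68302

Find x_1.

-3448

D1: -5355, -8017, -11441, -15723, -20959
D2: -2662, -3424, -4282, -5236
D3: -762, -858, -954
D4: -96, -96
The fourth differences are constant at -96.
Work back: -762 + 96 = -666;  -2662 + 666 = -1996;  -5355 + 1996 = -3359;  -6807 + 3359 = -3448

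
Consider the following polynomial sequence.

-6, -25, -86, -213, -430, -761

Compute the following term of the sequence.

-1230

Δ: -19 , -61 , -127 , -217 , -331
Δ²: -42 , -66 , -90 , -114
Δ³: -24 , -24 , -24
The third differences are constant (-24).
-114 − 24 = -138;  -331 − 138 = -469;  -761 − 469 = -1230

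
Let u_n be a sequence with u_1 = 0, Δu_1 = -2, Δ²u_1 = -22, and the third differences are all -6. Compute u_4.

-78

Build the table forward from the leading diagonal:
D3: -6, -6, -6, -6
D2: -22, -28, -34, -40
D1: -2, -24, -52, -86
u: 0, -2, -26, -78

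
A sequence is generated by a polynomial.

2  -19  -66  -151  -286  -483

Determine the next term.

-754

First differences: -21, -47, -85, -135, -197
Second differences: -26, -38, -50, -62
Third differences: -12, -12, -12
Constant third difference = -12, so extend:
-62 − 12 = -74;  -197 − 74 = -271;  -483 − 271 = -754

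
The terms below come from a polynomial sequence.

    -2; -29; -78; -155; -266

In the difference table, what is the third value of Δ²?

Δ: -27, -49, -77, -111
Δ²: -22, -28, -34
Δ³: -6, -6

-34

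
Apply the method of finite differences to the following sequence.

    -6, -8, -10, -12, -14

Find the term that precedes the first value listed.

-2  -2  -2  -2
The first differences are constant at -2.
Work back: -6 + 2 = -4

-4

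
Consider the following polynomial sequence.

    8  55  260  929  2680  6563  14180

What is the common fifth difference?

D1: 47, 205, 669, 1751, 3883, 7617
D2: 158, 464, 1082, 2132, 3734
D3: 306, 618, 1050, 1602
D4: 312, 432, 552
D5: 120, 120

120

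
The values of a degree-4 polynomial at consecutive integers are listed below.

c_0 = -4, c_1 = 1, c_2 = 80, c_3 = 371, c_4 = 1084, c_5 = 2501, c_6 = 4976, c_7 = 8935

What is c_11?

50651

Δ: 5, 79, 291, 713, 1417, 2475, 3959
Δ²: 74, 212, 422, 704, 1058, 1484
Δ³: 138, 210, 282, 354, 426
Δ⁴: 72, 72, 72, 72
Fourth differences constant at 72.
426 + 72 = 498;  1484 + 498 = 1982;  3959 + 1982 = 5941;  8935 + 5941 = 14876
498 + 72 = 570;  1982 + 570 = 2552;  5941 + 2552 = 8493;  14876 + 8493 = 23369
570 + 72 = 642;  2552 + 642 = 3194;  8493 + 3194 = 11687;  23369 + 11687 = 35056
642 + 72 = 714;  3194 + 714 = 3908;  11687 + 3908 = 15595;  35056 + 15595 = 50651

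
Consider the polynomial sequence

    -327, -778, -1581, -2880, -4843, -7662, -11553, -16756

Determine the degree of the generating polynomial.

4

First differences: -451, -803, -1299, -1963, -2819, -3891, -5203
Second differences: -352, -496, -664, -856, -1072, -1312
Third differences: -144, -168, -192, -216, -240
Fourth differences: -24, -24, -24, -24
The fourth differences are constant, so the polynomial has degree 4.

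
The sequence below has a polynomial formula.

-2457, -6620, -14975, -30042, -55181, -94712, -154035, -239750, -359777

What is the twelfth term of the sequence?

Δ: -4163, -8355, -15067, -25139, -39531, -59323, -85715, -120027
Δ²: -4192, -6712, -10072, -14392, -19792, -26392, -34312
Δ³: -2520, -3360, -4320, -5400, -6600, -7920
Δ⁴: -840, -960, -1080, -1200, -1320
Δ⁵: -120, -120, -120, -120
Constant fifth difference = -120, so extend:
-1320 − 120 = -1440;  -7920 − 1440 = -9360;  -34312 − 9360 = -43672;  -120027 − 43672 = -163699;  -359777 − 163699 = -523476
-1440 − 120 = -1560;  -9360 − 1560 = -10920;  -43672 − 10920 = -54592;  -163699 − 54592 = -218291;  -523476 − 218291 = -741767
-1560 − 120 = -1680;  -10920 − 1680 = -12600;  -54592 − 12600 = -67192;  -218291 − 67192 = -285483;  -741767 − 285483 = -1027250

-1027250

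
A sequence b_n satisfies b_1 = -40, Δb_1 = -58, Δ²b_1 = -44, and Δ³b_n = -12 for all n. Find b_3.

-200

Build the table forward from the leading diagonal:
Δ³: -12  -12  -12
Δ²: -44  -56  -68
Δ: -58  -102  -158
b: -40  -98  -200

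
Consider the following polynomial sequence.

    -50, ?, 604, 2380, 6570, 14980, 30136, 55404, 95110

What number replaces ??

36

Using the last 7 terms:
1776  4190  8410  15156  25268  39706
2414  4220  6746  10112  14438
1806  2526  3366  4326
720  840  960
120  120
Constant fifth difference = 120.
Extend backward: 720 − 120 = 600;  1806 − 600 = 1206;  2414 − 1206 = 1208;  1776 − 1208 = 568;  604 − 568 = 36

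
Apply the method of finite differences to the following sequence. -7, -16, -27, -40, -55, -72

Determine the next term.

-91

-9, -11, -13, -15, -17
-2, -2, -2, -2
Second differences constant at -2.
-17 − 2 = -19;  -72 − 19 = -91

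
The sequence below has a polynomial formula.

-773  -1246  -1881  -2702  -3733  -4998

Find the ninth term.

D1: -473  -635  -821  -1031  -1265
D2: -162  -186  -210  -234
D3: -24  -24  -24
Third differences constant at -24.
-234 − 24 = -258;  -1265 − 258 = -1523;  -4998 − 1523 = -6521
-258 − 24 = -282;  -1523 − 282 = -1805;  -6521 − 1805 = -8326
-282 − 24 = -306;  -1805 − 306 = -2111;  -8326 − 2111 = -10437

-10437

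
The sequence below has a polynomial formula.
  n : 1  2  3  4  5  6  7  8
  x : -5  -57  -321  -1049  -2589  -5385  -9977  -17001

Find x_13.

-117581

D1: -52, -264, -728, -1540, -2796, -4592, -7024
D2: -212, -464, -812, -1256, -1796, -2432
D3: -252, -348, -444, -540, -636
D4: -96, -96, -96, -96
Constant fourth difference = -96, so extend:
-636 − 96 = -732;  -2432 − 732 = -3164;  -7024 − 3164 = -10188;  -17001 − 10188 = -27189
-732 − 96 = -828;  -3164 − 828 = -3992;  -10188 − 3992 = -14180;  -27189 − 14180 = -41369
-828 − 96 = -924;  -3992 − 924 = -4916;  -14180 − 4916 = -19096;  -41369 − 19096 = -60465
-924 − 96 = -1020;  -4916 − 1020 = -5936;  -19096 − 5936 = -25032;  -60465 − 25032 = -85497
-1020 − 96 = -1116;  -5936 − 1116 = -7052;  -25032 − 7052 = -32084;  -85497 − 32084 = -117581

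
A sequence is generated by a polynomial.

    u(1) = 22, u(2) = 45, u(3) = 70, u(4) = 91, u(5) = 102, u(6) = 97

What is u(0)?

23  25  21  11  -5
2  -4  -10  -16
-6  -6  -6
The third differences are constant at -6.
Work back: 2 + 6 = 8;  23 − 8 = 15;  22 − 15 = 7

7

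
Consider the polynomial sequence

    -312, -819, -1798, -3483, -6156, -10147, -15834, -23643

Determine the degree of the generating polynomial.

4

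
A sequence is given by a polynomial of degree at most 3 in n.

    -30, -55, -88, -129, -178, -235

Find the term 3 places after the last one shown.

-454

-25, -33, -41, -49, -57
-8, -8, -8, -8
Constant second difference = -8, so extend:
-57 − 8 = -65;  -235 − 65 = -300
-65 − 8 = -73;  -300 − 73 = -373
-73 − 8 = -81;  -373 − 81 = -454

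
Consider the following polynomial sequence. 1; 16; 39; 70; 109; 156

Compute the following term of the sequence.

Δ: 15  23  31  39  47
Δ²: 8  8  8  8
Constant second difference = 8, so extend:
47 + 8 = 55;  156 + 55 = 211

211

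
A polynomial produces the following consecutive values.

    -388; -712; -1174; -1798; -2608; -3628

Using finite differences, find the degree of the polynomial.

3

Δ: -324, -462, -624, -810, -1020
Δ²: -138, -162, -186, -210
Δ³: -24, -24, -24
The third differences are constant, so the polynomial has degree 3.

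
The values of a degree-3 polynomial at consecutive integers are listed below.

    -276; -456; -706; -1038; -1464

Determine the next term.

-1996

Δ: -180 , -250 , -332 , -426
Δ²: -70 , -82 , -94
Δ³: -12 , -12
Third differences constant at -12.
-94 − 12 = -106;  -426 − 106 = -532;  -1464 − 532 = -1996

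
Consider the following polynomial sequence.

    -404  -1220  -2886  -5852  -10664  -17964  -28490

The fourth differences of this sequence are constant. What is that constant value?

-96

First differences: -816, -1666, -2966, -4812, -7300, -10526
Second differences: -850, -1300, -1846, -2488, -3226
Third differences: -450, -546, -642, -738
Fourth differences: -96, -96, -96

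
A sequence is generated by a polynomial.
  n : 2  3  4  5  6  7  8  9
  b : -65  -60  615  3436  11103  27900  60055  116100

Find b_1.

-12

First differences: 5  675  2821  7667  16797  32155  56045
Second differences: 670  2146  4846  9130  15358  23890
Third differences: 1476  2700  4284  6228  8532
Fourth differences: 1224  1584  1944  2304
Fifth differences: 360  360  360
The fifth differences are constant at 360.
Work back: 1224 − 360 = 864;  1476 − 864 = 612;  670 − 612 = 58;  5 − 58 = -53;  -65 + 53 = -12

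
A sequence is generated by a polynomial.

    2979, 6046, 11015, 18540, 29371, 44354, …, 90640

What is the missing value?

64431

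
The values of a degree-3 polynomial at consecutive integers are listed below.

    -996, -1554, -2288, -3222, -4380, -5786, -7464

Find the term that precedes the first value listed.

Δ: -558  -734  -934  -1158  -1406  -1678
Δ²: -176  -200  -224  -248  -272
Δ³: -24  -24  -24  -24
The third differences are constant at -24.
Work back: -176 + 24 = -152;  -558 + 152 = -406;  -996 + 406 = -590

-590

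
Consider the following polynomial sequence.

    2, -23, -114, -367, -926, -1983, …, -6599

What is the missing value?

-3778

Using the first 6 terms:
First differences: -25, -91, -253, -559, -1057
Second differences: -66, -162, -306, -498
Third differences: -96, -144, -192
Fourth differences: -48, -48
Constant fourth difference = -48.
Extend forward: -192 − 48 = -240;  -498 − 240 = -738;  -1057 − 738 = -1795;  -1983 − 1795 = -3778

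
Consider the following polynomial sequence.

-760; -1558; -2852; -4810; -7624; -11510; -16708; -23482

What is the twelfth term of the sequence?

-72458

D1: -798 , -1294 , -1958 , -2814 , -3886 , -5198 , -6774
D2: -496 , -664 , -856 , -1072 , -1312 , -1576
D3: -168 , -192 , -216 , -240 , -264
D4: -24 , -24 , -24 , -24
Fourth differences constant at -24.
-264 − 24 = -288;  -1576 − 288 = -1864;  -6774 − 1864 = -8638;  -23482 − 8638 = -32120
-288 − 24 = -312;  -1864 − 312 = -2176;  -8638 − 2176 = -10814;  -32120 − 10814 = -42934
-312 − 24 = -336;  -2176 − 336 = -2512;  -10814 − 2512 = -13326;  -42934 − 13326 = -56260
-336 − 24 = -360;  -2512 − 360 = -2872;  -13326 − 2872 = -16198;  -56260 − 16198 = -72458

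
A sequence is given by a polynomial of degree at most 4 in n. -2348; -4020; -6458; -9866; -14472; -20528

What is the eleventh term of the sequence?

Δ: -1672, -2438, -3408, -4606, -6056
Δ²: -766, -970, -1198, -1450
Δ³: -204, -228, -252
Δ⁴: -24, -24
The fourth differences are constant (-24).
-252 − 24 = -276;  -1450 − 276 = -1726;  -6056 − 1726 = -7782;  -20528 − 7782 = -28310
-276 − 24 = -300;  -1726 − 300 = -2026;  -7782 − 2026 = -9808;  -28310 − 9808 = -38118
-300 − 24 = -324;  -2026 − 324 = -2350;  -9808 − 2350 = -12158;  -38118 − 12158 = -50276
-324 − 24 = -348;  -2350 − 348 = -2698;  -12158 − 2698 = -14856;  -50276 − 14856 = -65132
-348 − 24 = -372;  -2698 − 372 = -3070;  -14856 − 3070 = -17926;  -65132 − 17926 = -83058

-83058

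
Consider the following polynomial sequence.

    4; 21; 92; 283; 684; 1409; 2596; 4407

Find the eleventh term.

15564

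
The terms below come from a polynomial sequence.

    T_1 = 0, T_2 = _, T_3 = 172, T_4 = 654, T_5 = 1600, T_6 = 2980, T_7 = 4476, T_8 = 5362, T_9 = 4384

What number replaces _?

16

Using the last 7 terms:
482  946  1380  1496  886  -978
464  434  116  -610  -1864
-30  -318  -726  -1254
-288  -408  -528
-120  -120
Constant fifth difference = -120.
Extend backward: -288 + 120 = -168;  -30 + 168 = 138;  464 − 138 = 326;  482 − 326 = 156;  172 − 156 = 16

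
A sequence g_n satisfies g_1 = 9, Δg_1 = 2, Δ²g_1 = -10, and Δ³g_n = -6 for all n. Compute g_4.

-21

Build the table forward from the leading diagonal:
Third differences: -6, -6, -6, -6
Second differences: -10, -16, -22, -28
First differences: 2, -8, -24, -46
g: 9, 11, 3, -21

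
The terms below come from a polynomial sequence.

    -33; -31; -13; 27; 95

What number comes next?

First differences: 2, 18, 40, 68
Second differences: 16, 22, 28
Third differences: 6, 6
Constant third difference = 6, so extend:
28 + 6 = 34;  68 + 34 = 102;  95 + 102 = 197

197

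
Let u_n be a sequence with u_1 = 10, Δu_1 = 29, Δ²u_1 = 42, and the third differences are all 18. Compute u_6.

755

Build the table forward from the leading diagonal:
Third differences: 18, 18, 18, 18, 18, 18
Second differences: 42, 60, 78, 96, 114, 132
First differences: 29, 71, 131, 209, 305, 419
u: 10, 39, 110, 241, 450, 755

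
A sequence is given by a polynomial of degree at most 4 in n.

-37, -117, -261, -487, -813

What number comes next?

-1257

First differences: -80  -144  -226  -326
Second differences: -64  -82  -100
Third differences: -18  -18
Constant third difference = -18, so extend:
-100 − 18 = -118;  -326 − 118 = -444;  -813 − 444 = -1257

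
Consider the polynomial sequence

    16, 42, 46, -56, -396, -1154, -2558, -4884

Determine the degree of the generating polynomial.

4

26, 4, -102, -340, -758, -1404, -2326
-22, -106, -238, -418, -646, -922
-84, -132, -180, -228, -276
-48, -48, -48, -48
The fourth differences are constant, so the polynomial has degree 4.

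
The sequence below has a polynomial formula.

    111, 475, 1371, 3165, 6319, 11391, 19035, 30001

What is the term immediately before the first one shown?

9

364  896  1794  3154  5072  7644  10966
532  898  1360  1918  2572  3322
366  462  558  654  750
96  96  96  96
The fourth differences are constant at 96.
Work back: 366 − 96 = 270;  532 − 270 = 262;  364 − 262 = 102;  111 − 102 = 9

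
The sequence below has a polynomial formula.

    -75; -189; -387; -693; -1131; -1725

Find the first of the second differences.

-84

Δ: -114, -198, -306, -438, -594
Δ²: -84, -108, -132, -156
Δ³: -24, -24, -24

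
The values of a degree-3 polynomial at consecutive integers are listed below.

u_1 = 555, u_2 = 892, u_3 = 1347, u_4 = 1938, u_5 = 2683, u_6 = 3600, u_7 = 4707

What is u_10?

9348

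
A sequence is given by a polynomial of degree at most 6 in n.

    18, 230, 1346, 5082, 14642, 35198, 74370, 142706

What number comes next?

254162

Δ: 212 , 1116 , 3736 , 9560 , 20556 , 39172 , 68336
Δ²: 904 , 2620 , 5824 , 10996 , 18616 , 29164
Δ³: 1716 , 3204 , 5172 , 7620 , 10548
Δ⁴: 1488 , 1968 , 2448 , 2928
Δ⁵: 480 , 480 , 480
The fifth differences are constant (480).
2928 + 480 = 3408;  10548 + 3408 = 13956;  29164 + 13956 = 43120;  68336 + 43120 = 111456;  142706 + 111456 = 254162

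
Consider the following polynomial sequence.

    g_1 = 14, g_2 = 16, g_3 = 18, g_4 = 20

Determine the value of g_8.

28

2 , 2 , 2
The first differences are constant (2).
20 + 2 = 22
22 + 2 = 24
24 + 2 = 26
26 + 2 = 28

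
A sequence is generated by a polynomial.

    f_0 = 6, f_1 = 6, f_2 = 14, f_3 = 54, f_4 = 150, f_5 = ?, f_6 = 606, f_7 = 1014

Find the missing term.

Using the first 5 terms:
D1: 0  8  40  96
D2: 8  32  56
D3: 24  24
Constant third difference = 24.
Extend forward: 56 + 24 = 80;  96 + 80 = 176;  150 + 176 = 326

326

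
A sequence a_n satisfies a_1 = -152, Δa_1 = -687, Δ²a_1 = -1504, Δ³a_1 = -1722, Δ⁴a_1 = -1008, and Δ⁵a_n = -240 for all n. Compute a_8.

-137135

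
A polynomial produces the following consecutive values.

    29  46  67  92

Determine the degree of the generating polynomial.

Δ: 17, 21, 25
Δ²: 4, 4
The second differences are constant, so the polynomial has degree 2.

2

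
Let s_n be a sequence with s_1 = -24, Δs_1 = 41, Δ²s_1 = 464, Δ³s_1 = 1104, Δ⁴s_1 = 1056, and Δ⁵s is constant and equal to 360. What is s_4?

2595

Build the table forward from the leading diagonal:
D5: 360  360  360  360
D4: 1056  1416  1776  2136
D3: 1104  2160  3576  5352
D2: 464  1568  3728  7304
D1: 41  505  2073  5801
s: -24  17  522  2595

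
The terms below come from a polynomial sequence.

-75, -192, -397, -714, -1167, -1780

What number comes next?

-2577

D1: -117 , -205 , -317 , -453 , -613
D2: -88 , -112 , -136 , -160
D3: -24 , -24 , -24
Constant third difference = -24, so extend:
-160 − 24 = -184;  -613 − 184 = -797;  -1780 − 797 = -2577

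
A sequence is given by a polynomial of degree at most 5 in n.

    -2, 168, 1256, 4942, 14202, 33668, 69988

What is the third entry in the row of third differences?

Δ: 170, 1088, 3686, 9260, 19466, 36320
Δ²: 918, 2598, 5574, 10206, 16854
Δ³: 1680, 2976, 4632, 6648
Δ⁴: 1296, 1656, 2016
Δ⁵: 360, 360

4632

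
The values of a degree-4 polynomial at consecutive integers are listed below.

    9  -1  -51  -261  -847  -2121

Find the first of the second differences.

-40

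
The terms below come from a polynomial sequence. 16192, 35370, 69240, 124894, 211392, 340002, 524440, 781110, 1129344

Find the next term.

1591642

Δ: 19178 , 33870 , 55654 , 86498 , 128610 , 184438 , 256670 , 348234
Δ²: 14692 , 21784 , 30844 , 42112 , 55828 , 72232 , 91564
Δ³: 7092 , 9060 , 11268 , 13716 , 16404 , 19332
Δ⁴: 1968 , 2208 , 2448 , 2688 , 2928
Δ⁵: 240 , 240 , 240 , 240
Constant fifth difference = 240, so extend:
2928 + 240 = 3168;  19332 + 3168 = 22500;  91564 + 22500 = 114064;  348234 + 114064 = 462298;  1129344 + 462298 = 1591642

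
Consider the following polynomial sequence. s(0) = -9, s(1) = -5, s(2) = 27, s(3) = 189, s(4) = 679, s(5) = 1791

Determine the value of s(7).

7537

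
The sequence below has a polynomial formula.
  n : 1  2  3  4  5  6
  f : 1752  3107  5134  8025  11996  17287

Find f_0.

901

D1: 1355, 2027, 2891, 3971, 5291
D2: 672, 864, 1080, 1320
D3: 192, 216, 240
D4: 24, 24
The fourth differences are constant at 24.
Work back: 192 − 24 = 168;  672 − 168 = 504;  1355 − 504 = 851;  1752 − 851 = 901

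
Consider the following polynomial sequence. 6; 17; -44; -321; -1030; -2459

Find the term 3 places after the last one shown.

-15026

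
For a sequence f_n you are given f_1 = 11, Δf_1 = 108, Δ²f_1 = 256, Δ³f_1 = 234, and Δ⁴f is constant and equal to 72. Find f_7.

Build the table forward from the leading diagonal:
Fourth differences: 72, 72, 72, 72, 72, 72, 72
Third differences: 234, 306, 378, 450, 522, 594, 666
Second differences: 256, 490, 796, 1174, 1624, 2146, 2740
First differences: 108, 364, 854, 1650, 2824, 4448, 6594
f: 11, 119, 483, 1337, 2987, 5811, 10259

10259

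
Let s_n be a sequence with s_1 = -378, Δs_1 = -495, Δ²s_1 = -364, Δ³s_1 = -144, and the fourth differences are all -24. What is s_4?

-3099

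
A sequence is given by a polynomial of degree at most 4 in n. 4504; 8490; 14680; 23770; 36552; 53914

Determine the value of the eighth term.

D1: 3986  6190  9090  12782  17362
D2: 2204  2900  3692  4580
D3: 696  792  888
D4: 96  96
Fourth differences constant at 96.
888 + 96 = 984;  4580 + 984 = 5564;  17362 + 5564 = 22926;  53914 + 22926 = 76840
984 + 96 = 1080;  5564 + 1080 = 6644;  22926 + 6644 = 29570;  76840 + 29570 = 106410

106410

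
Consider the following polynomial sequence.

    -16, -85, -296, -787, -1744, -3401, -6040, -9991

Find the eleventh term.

-69 , -211 , -491 , -957 , -1657 , -2639 , -3951
-142 , -280 , -466 , -700 , -982 , -1312
-138 , -186 , -234 , -282 , -330
-48 , -48 , -48 , -48
The fourth differences are constant (-48).
-330 − 48 = -378;  -1312 − 378 = -1690;  -3951 − 1690 = -5641;  -9991 − 5641 = -15632
-378 − 48 = -426;  -1690 − 426 = -2116;  -5641 − 2116 = -7757;  -15632 − 7757 = -23389
-426 − 48 = -474;  -2116 − 474 = -2590;  -7757 − 2590 = -10347;  -23389 − 10347 = -33736

-33736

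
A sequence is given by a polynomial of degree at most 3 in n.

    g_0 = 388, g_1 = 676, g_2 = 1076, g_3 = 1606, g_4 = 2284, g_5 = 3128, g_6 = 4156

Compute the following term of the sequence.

288, 400, 530, 678, 844, 1028
112, 130, 148, 166, 184
18, 18, 18, 18
Constant third difference = 18, so extend:
184 + 18 = 202;  1028 + 202 = 1230;  4156 + 1230 = 5386

5386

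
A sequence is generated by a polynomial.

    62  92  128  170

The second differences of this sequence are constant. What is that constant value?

6

Δ: 30, 36, 42
Δ²: 6, 6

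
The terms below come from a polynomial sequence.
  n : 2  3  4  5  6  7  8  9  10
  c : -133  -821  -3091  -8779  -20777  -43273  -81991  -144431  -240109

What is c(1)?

First differences: -688, -2270, -5688, -11998, -22496, -38718, -62440, -95678
Second differences: -1582, -3418, -6310, -10498, -16222, -23722, -33238
Third differences: -1836, -2892, -4188, -5724, -7500, -9516
Fourth differences: -1056, -1296, -1536, -1776, -2016
Fifth differences: -240, -240, -240, -240
The fifth differences are constant at -240.
Work back: -1056 + 240 = -816;  -1836 + 816 = -1020;  -1582 + 1020 = -562;  -688 + 562 = -126;  -133 + 126 = -7

-7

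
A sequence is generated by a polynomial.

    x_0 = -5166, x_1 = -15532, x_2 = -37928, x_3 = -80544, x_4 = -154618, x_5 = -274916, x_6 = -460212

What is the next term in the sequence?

-733768

First differences: -10366 , -22396 , -42616 , -74074 , -120298 , -185296
Second differences: -12030 , -20220 , -31458 , -46224 , -64998
Third differences: -8190 , -11238 , -14766 , -18774
Fourth differences: -3048 , -3528 , -4008
Fifth differences: -480 , -480
Constant fifth difference = -480, so extend:
-4008 − 480 = -4488;  -18774 − 4488 = -23262;  -64998 − 23262 = -88260;  -185296 − 88260 = -273556;  -460212 − 273556 = -733768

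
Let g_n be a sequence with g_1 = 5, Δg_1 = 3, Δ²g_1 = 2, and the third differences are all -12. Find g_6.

-80

Build the table forward from the leading diagonal:
Δ³: -12, -12, -12, -12, -12, -12
Δ²: 2, -10, -22, -34, -46, -58
Δ: 3, 5, -5, -27, -61, -107
g: 5, 8, 13, 8, -19, -80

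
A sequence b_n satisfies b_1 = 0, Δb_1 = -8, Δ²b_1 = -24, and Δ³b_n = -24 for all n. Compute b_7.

-888

Build the table forward from the leading diagonal:
Third differences: -24, -24, -24, -24, -24, -24, -24
Second differences: -24, -48, -72, -96, -120, -144, -168
First differences: -8, -32, -80, -152, -248, -368, -512
b: 0, -8, -40, -120, -272, -520, -888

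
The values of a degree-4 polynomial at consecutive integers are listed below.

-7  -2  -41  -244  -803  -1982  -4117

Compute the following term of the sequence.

-7616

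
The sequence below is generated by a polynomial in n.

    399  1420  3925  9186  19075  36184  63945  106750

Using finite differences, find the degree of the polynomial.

5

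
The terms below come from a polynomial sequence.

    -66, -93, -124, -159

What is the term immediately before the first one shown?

-27  -31  -35
-4  -4
The second differences are constant at -4.
Work back: -27 + 4 = -23;  -66 + 23 = -43

-43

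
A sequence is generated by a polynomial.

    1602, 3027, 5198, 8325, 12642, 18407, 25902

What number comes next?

35433

D1: 1425, 2171, 3127, 4317, 5765, 7495
D2: 746, 956, 1190, 1448, 1730
D3: 210, 234, 258, 282
D4: 24, 24, 24
Constant fourth difference = 24, so extend:
282 + 24 = 306;  1730 + 306 = 2036;  7495 + 2036 = 9531;  25902 + 9531 = 35433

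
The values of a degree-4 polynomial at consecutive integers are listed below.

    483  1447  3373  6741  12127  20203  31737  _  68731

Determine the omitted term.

47593

Using the first 7 terms:
Δ: 964  1926  3368  5386  8076  11534
Δ²: 962  1442  2018  2690  3458
Δ³: 480  576  672  768
Δ⁴: 96  96  96
Constant fourth difference = 96.
Extend forward: 768 + 96 = 864;  3458 + 864 = 4322;  11534 + 4322 = 15856;  31737 + 15856 = 47593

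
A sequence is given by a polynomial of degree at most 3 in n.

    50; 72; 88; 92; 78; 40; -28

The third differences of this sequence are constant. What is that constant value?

-6

First differences: 22, 16, 4, -14, -38, -68
Second differences: -6, -12, -18, -24, -30
Third differences: -6, -6, -6, -6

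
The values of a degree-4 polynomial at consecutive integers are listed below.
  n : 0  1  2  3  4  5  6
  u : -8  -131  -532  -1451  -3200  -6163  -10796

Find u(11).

Δ: -123  -401  -919  -1749  -2963  -4633
Δ²: -278  -518  -830  -1214  -1670
Δ³: -240  -312  -384  -456
Δ⁴: -72  -72  -72
The fourth differences are constant (-72).
-456 − 72 = -528;  -1670 − 528 = -2198;  -4633 − 2198 = -6831;  -10796 − 6831 = -17627
-528 − 72 = -600;  -2198 − 600 = -2798;  -6831 − 2798 = -9629;  -17627 − 9629 = -27256
-600 − 72 = -672;  -2798 − 672 = -3470;  -9629 − 3470 = -13099;  -27256 − 13099 = -40355
-672 − 72 = -744;  -3470 − 744 = -4214;  -13099 − 4214 = -17313;  -40355 − 17313 = -57668
-744 − 72 = -816;  -4214 − 816 = -5030;  -17313 − 5030 = -22343;  -57668 − 22343 = -80011

-80011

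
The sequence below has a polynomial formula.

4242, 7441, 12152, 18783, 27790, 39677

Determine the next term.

Δ: 3199, 4711, 6631, 9007, 11887
Δ²: 1512, 1920, 2376, 2880
Δ³: 408, 456, 504
Δ⁴: 48, 48
The fourth differences are constant (48).
504 + 48 = 552;  2880 + 552 = 3432;  11887 + 3432 = 15319;  39677 + 15319 = 54996

54996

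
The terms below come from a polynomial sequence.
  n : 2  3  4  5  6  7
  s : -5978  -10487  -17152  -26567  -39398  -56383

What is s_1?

-4509, -6665, -9415, -12831, -16985
-2156, -2750, -3416, -4154
-594, -666, -738
-72, -72
The fourth differences are constant at -72.
Work back: -594 + 72 = -522;  -2156 + 522 = -1634;  -4509 + 1634 = -2875;  -5978 + 2875 = -3103

-3103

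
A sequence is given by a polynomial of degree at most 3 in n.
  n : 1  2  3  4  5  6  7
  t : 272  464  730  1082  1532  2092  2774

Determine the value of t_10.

192  266  352  450  560  682
74  86  98  110  122
12  12  12  12
The third differences are constant (12).
122 + 12 = 134;  682 + 134 = 816;  2774 + 816 = 3590
134 + 12 = 146;  816 + 146 = 962;  3590 + 962 = 4552
146 + 12 = 158;  962 + 158 = 1120;  4552 + 1120 = 5672

5672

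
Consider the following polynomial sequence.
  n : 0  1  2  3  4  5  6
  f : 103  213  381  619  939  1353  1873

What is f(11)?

First differences: 110 , 168 , 238 , 320 , 414 , 520
Second differences: 58 , 70 , 82 , 94 , 106
Third differences: 12 , 12 , 12 , 12
The third differences are constant (12).
106 + 12 = 118;  520 + 118 = 638;  1873 + 638 = 2511
118 + 12 = 130;  638 + 130 = 768;  2511 + 768 = 3279
130 + 12 = 142;  768 + 142 = 910;  3279 + 910 = 4189
142 + 12 = 154;  910 + 154 = 1064;  4189 + 1064 = 5253
154 + 12 = 166;  1064 + 166 = 1230;  5253 + 1230 = 6483

6483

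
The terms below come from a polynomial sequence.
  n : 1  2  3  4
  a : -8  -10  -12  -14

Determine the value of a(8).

-2, -2, -2
Constant first difference = -2, so extend:
-14 − 2 = -16
-16 − 2 = -18
-18 − 2 = -20
-20 − 2 = -22

-22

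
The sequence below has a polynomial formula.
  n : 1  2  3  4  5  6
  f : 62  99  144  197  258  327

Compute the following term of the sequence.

404

D1: 37 , 45 , 53 , 61 , 69
D2: 8 , 8 , 8 , 8
Second differences constant at 8.
69 + 8 = 77;  327 + 77 = 404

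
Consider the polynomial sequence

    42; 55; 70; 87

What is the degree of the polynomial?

2

First differences: 13, 15, 17
Second differences: 2, 2
The second differences are constant, so the polynomial has degree 2.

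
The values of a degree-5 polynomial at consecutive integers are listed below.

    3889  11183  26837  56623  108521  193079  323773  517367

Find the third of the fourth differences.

Δ: 7294, 15654, 29786, 51898, 84558, 130694, 193594
Δ²: 8360, 14132, 22112, 32660, 46136, 62900
Δ³: 5772, 7980, 10548, 13476, 16764
Δ⁴: 2208, 2568, 2928, 3288
Δ⁵: 360, 360, 360

2928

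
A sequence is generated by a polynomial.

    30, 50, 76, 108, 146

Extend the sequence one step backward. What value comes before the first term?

16

D1: 20, 26, 32, 38
D2: 6, 6, 6
The second differences are constant at 6.
Work back: 20 − 6 = 14;  30 − 14 = 16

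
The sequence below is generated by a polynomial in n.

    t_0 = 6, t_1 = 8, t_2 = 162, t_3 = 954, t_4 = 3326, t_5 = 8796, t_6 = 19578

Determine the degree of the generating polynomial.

D1: 2, 154, 792, 2372, 5470, 10782
D2: 152, 638, 1580, 3098, 5312
D3: 486, 942, 1518, 2214
D4: 456, 576, 696
D5: 120, 120
The fifth differences are constant, so the polynomial has degree 5.

5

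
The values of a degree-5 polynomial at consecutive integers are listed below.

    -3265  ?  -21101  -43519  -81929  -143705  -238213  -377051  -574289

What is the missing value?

Using the last 7 terms:
Δ: -22418  -38410  -61776  -94508  -138838  -197238
Δ²: -15992  -23366  -32732  -44330  -58400
Δ³: -7374  -9366  -11598  -14070
Δ⁴: -1992  -2232  -2472
Δ⁵: -240  -240
Constant fifth difference = -240.
Extend backward: -1992 + 240 = -1752;  -7374 + 1752 = -5622;  -15992 + 5622 = -10370;  -22418 + 10370 = -12048;  -21101 + 12048 = -9053

-9053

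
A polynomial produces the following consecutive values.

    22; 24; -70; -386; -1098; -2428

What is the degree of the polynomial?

First differences: 2, -94, -316, -712, -1330
Second differences: -96, -222, -396, -618
Third differences: -126, -174, -222
Fourth differences: -48, -48
The fourth differences are constant, so the polynomial has degree 4.

4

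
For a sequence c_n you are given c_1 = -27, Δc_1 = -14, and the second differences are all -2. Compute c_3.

Build the table forward from the leading diagonal:
Second differences: -2  -2  -2
First differences: -14  -16  -18
c: -27  -41  -57

-57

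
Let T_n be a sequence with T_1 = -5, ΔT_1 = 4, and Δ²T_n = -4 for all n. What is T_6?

Build the table forward from the leading diagonal:
Δ²: -4, -4, -4, -4, -4, -4
Δ: 4, 0, -4, -8, -12, -16
T: -5, -1, -1, -5, -13, -25

-25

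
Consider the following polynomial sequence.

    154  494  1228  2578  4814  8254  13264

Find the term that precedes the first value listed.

34

Δ: 340  734  1350  2236  3440  5010
Δ²: 394  616  886  1204  1570
Δ³: 222  270  318  366
Δ⁴: 48  48  48
The fourth differences are constant at 48.
Work back: 222 − 48 = 174;  394 − 174 = 220;  340 − 220 = 120;  154 − 120 = 34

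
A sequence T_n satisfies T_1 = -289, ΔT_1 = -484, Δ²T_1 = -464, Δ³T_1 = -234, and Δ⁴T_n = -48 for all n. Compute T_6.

Build the table forward from the leading diagonal:
D4: -48, -48, -48, -48, -48, -48
D3: -234, -282, -330, -378, -426, -474
D2: -464, -698, -980, -1310, -1688, -2114
D1: -484, -948, -1646, -2626, -3936, -5624
T: -289, -773, -1721, -3367, -5993, -9929

-9929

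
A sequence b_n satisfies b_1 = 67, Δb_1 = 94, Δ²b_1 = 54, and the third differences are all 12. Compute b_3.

Build the table forward from the leading diagonal:
D3: 12  12  12
D2: 54  66  78
D1: 94  148  214
b: 67  161  309

309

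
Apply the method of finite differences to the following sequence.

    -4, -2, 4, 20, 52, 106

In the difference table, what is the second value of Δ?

6

D1: 2, 6, 16, 32, 54
D2: 4, 10, 16, 22
D3: 6, 6, 6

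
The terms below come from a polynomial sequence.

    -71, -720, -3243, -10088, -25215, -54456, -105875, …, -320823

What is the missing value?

-190128

Using the first 7 terms:
Δ: -649, -2523, -6845, -15127, -29241, -51419
Δ²: -1874, -4322, -8282, -14114, -22178
Δ³: -2448, -3960, -5832, -8064
Δ⁴: -1512, -1872, -2232
Δ⁵: -360, -360
Constant fifth difference = -360.
Extend forward: -2232 − 360 = -2592;  -8064 − 2592 = -10656;  -22178 − 10656 = -32834;  -51419 − 32834 = -84253;  -105875 − 84253 = -190128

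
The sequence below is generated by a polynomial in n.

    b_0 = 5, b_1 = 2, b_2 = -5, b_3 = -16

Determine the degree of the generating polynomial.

2

Δ: -3, -7, -11
Δ²: -4, -4
The second differences are constant, so the polynomial has degree 2.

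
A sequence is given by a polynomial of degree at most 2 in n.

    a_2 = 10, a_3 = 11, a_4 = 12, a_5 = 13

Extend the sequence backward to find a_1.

Δ: 1  1  1
The first differences are constant at 1.
Work back: 10 − 1 = 9

9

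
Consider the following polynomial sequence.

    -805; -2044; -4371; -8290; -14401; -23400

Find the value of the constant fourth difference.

D1: -1239, -2327, -3919, -6111, -8999
D2: -1088, -1592, -2192, -2888
D3: -504, -600, -696
D4: -96, -96

-96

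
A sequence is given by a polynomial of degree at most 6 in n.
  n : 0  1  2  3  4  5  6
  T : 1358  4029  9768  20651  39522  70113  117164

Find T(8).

285366

2671, 5739, 10883, 18871, 30591, 47051
3068, 5144, 7988, 11720, 16460
2076, 2844, 3732, 4740
768, 888, 1008
120, 120
The fifth differences are constant (120).
1008 + 120 = 1128;  4740 + 1128 = 5868;  16460 + 5868 = 22328;  47051 + 22328 = 69379;  117164 + 69379 = 186543
1128 + 120 = 1248;  5868 + 1248 = 7116;  22328 + 7116 = 29444;  69379 + 29444 = 98823;  186543 + 98823 = 285366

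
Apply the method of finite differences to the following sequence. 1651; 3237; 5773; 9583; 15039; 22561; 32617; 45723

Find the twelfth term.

D1: 1586  2536  3810  5456  7522  10056  13106
D2: 950  1274  1646  2066  2534  3050
D3: 324  372  420  468  516
D4: 48  48  48  48
Fourth differences constant at 48.
516 + 48 = 564;  3050 + 564 = 3614;  13106 + 3614 = 16720;  45723 + 16720 = 62443
564 + 48 = 612;  3614 + 612 = 4226;  16720 + 4226 = 20946;  62443 + 20946 = 83389
612 + 48 = 660;  4226 + 660 = 4886;  20946 + 4886 = 25832;  83389 + 25832 = 109221
660 + 48 = 708;  4886 + 708 = 5594;  25832 + 5594 = 31426;  109221 + 31426 = 140647

140647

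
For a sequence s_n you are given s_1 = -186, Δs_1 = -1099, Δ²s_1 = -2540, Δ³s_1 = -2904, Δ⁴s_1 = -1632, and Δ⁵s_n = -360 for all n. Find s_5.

-33070

Build the table forward from the leading diagonal:
D5: -360  -360  -360  -360  -360
D4: -1632  -1992  -2352  -2712  -3072
D3: -2904  -4536  -6528  -8880  -11592
D2: -2540  -5444  -9980  -16508  -25388
D1: -1099  -3639  -9083  -19063  -35571
s: -186  -1285  -4924  -14007  -33070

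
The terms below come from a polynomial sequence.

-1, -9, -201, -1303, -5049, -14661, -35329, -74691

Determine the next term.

First differences: -8, -192, -1102, -3746, -9612, -20668, -39362
Second differences: -184, -910, -2644, -5866, -11056, -18694
Third differences: -726, -1734, -3222, -5190, -7638
Fourth differences: -1008, -1488, -1968, -2448
Fifth differences: -480, -480, -480
Constant fifth difference = -480, so extend:
-2448 − 480 = -2928;  -7638 − 2928 = -10566;  -18694 − 10566 = -29260;  -39362 − 29260 = -68622;  -74691 − 68622 = -143313

-143313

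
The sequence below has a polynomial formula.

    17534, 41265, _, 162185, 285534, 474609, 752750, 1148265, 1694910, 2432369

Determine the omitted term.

Using the last 7 terms:
D1: 123349  189075  278141  395515  546645  737459
D2: 65726  89066  117374  151130  190814
D3: 23340  28308  33756  39684
D4: 4968  5448  5928
D5: 480  480
Constant fifth difference = 480.
Extend backward: 4968 − 480 = 4488;  23340 − 4488 = 18852;  65726 − 18852 = 46874;  123349 − 46874 = 76475;  162185 − 76475 = 85710

85710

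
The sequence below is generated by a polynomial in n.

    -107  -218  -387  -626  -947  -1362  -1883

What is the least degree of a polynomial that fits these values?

First differences: -111, -169, -239, -321, -415, -521
Second differences: -58, -70, -82, -94, -106
Third differences: -12, -12, -12, -12
The third differences are constant, so the polynomial has degree 3.

3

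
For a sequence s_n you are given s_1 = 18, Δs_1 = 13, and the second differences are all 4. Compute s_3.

Build the table forward from the leading diagonal:
Δ²: 4  4  4
Δ: 13  17  21
s: 18  31  48

48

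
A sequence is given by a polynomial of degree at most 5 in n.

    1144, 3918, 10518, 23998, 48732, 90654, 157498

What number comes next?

First differences: 2774  6600  13480  24734  41922  66844
Second differences: 3826  6880  11254  17188  24922
Third differences: 3054  4374  5934  7734
Fourth differences: 1320  1560  1800
Fifth differences: 240  240
The fifth differences are constant (240).
1800 + 240 = 2040;  7734 + 2040 = 9774;  24922 + 9774 = 34696;  66844 + 34696 = 101540;  157498 + 101540 = 259038

259038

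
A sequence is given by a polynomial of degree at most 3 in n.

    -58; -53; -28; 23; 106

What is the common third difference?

6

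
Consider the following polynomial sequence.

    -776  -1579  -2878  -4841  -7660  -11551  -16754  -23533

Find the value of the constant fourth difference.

-24

First differences: -803, -1299, -1963, -2819, -3891, -5203, -6779
Second differences: -496, -664, -856, -1072, -1312, -1576
Third differences: -168, -192, -216, -240, -264
Fourth differences: -24, -24, -24, -24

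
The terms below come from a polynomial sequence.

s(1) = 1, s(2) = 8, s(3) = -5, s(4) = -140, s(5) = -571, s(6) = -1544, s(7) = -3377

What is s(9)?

First differences: 7, -13, -135, -431, -973, -1833
Second differences: -20, -122, -296, -542, -860
Third differences: -102, -174, -246, -318
Fourth differences: -72, -72, -72
Constant fourth difference = -72, so extend:
-318 − 72 = -390;  -860 − 390 = -1250;  -1833 − 1250 = -3083;  -3377 − 3083 = -6460
-390 − 72 = -462;  -1250 − 462 = -1712;  -3083 − 1712 = -4795;  -6460 − 4795 = -11255

-11255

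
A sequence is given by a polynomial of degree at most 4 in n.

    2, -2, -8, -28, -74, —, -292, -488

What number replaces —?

-158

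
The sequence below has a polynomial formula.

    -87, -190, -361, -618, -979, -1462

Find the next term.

First differences: -103, -171, -257, -361, -483
Second differences: -68, -86, -104, -122
Third differences: -18, -18, -18
Constant third difference = -18, so extend:
-122 − 18 = -140;  -483 − 140 = -623;  -1462 − 623 = -2085

-2085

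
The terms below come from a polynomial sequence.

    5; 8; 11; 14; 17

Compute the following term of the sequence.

20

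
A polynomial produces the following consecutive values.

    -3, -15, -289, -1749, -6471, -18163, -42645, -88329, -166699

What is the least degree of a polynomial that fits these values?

D1: -12, -274, -1460, -4722, -11692, -24482, -45684, -78370
D2: -262, -1186, -3262, -6970, -12790, -21202, -32686
D3: -924, -2076, -3708, -5820, -8412, -11484
D4: -1152, -1632, -2112, -2592, -3072
D5: -480, -480, -480, -480
The fifth differences are constant, so the polynomial has degree 5.

5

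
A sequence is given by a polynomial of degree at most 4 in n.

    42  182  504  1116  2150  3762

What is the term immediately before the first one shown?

0

140, 322, 612, 1034, 1612
182, 290, 422, 578
108, 132, 156
24, 24
The fourth differences are constant at 24.
Work back: 108 − 24 = 84;  182 − 84 = 98;  140 − 98 = 42;  42 − 42 = 0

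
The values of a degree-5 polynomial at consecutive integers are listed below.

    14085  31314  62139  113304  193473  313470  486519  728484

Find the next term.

Δ: 17229  30825  51165  80169  119997  173049  241965
Δ²: 13596  20340  29004  39828  53052  68916
Δ³: 6744  8664  10824  13224  15864
Δ⁴: 1920  2160  2400  2640
Δ⁵: 240  240  240
Fifth differences constant at 240.
2640 + 240 = 2880;  15864 + 2880 = 18744;  68916 + 18744 = 87660;  241965 + 87660 = 329625;  728484 + 329625 = 1058109

1058109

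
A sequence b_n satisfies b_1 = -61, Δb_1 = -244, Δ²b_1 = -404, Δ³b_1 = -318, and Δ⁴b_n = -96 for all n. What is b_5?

-4829

Build the table forward from the leading diagonal:
Δ⁴: -96, -96, -96, -96, -96
Δ³: -318, -414, -510, -606, -702
Δ²: -404, -722, -1136, -1646, -2252
Δ: -244, -648, -1370, -2506, -4152
b: -61, -305, -953, -2323, -4829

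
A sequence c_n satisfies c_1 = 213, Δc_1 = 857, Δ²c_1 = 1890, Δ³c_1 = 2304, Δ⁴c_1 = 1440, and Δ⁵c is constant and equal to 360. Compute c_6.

Build the table forward from the leading diagonal:
Δ⁵: 360, 360, 360, 360, 360, 360
Δ⁴: 1440, 1800, 2160, 2520, 2880, 3240
Δ³: 2304, 3744, 5544, 7704, 10224, 13104
Δ²: 1890, 4194, 7938, 13482, 21186, 31410
Δ: 857, 2747, 6941, 14879, 28361, 49547
c: 213, 1070, 3817, 10758, 25637, 53998

53998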